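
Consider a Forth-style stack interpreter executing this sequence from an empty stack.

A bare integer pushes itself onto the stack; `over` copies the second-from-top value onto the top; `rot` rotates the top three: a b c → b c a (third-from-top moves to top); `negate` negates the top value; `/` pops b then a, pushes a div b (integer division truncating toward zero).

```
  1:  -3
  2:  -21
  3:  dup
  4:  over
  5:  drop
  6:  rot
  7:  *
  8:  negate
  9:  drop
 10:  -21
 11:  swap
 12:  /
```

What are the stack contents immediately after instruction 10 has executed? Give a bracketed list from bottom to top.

-3      [-3]
-21     [-3, -21]
dup     [-3, -21, -21]
over    [-3, -21, -21, -21]
drop    [-3, -21, -21]
rot     [-21, -21, -3]
*       [-21, 63]
negate  [-21, -63]
drop    [-21]
-21     [-21, -21]

[-21, -21]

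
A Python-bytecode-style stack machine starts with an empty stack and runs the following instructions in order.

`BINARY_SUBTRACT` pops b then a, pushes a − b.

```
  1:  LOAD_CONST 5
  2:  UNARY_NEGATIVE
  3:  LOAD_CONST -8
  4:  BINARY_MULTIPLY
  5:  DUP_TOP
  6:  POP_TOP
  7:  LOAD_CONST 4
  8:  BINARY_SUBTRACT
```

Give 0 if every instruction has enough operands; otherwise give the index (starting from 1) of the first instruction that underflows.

0

LOAD_CONST 5    → [5]
UNARY_NEGATIVE  → [-5]
LOAD_CONST -8   → [-5, -8]
BINARY_MULTIPLY → [40]
DUP_TOP         → [40, 40]
POP_TOP         → [40]
LOAD_CONST 4    → [40, 4]
BINARY_SUBTRACT → [36]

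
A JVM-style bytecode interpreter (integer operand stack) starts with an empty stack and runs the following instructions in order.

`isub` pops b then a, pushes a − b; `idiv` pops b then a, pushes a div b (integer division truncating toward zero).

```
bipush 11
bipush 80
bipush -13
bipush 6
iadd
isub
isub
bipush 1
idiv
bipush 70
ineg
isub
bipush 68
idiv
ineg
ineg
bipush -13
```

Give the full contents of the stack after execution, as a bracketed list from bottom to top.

[0, -13]

bipush 11  → [11]
bipush 80  → [11, 80]
bipush -13 → [11, 80, -13]
bipush 6   → [11, 80, -13, 6]
iadd       → [11, 80, -7]
isub       → [11, 87]
isub       → [-76]
bipush 1   → [-76, 1]
idiv       → [-76]
bipush 70  → [-76, 70]
ineg       → [-76, -70]
isub       → [-6]
bipush 68  → [-6, 68]
idiv       → [0]
ineg       → [0]
ineg       → [0]
bipush -13 → [0, -13]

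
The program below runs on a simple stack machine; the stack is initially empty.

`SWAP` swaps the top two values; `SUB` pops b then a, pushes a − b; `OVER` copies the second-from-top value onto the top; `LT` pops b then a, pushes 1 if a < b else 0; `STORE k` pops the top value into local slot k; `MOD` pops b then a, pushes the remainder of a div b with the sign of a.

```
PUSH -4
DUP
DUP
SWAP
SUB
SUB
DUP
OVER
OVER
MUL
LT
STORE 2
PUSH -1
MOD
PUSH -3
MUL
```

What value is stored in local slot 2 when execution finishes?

PUSH -4 → -4
DUP     → -4 -4
DUP     → -4 -4 -4
SWAP    → -4 -4 -4
SUB     → -4 0
SUB     → -4
DUP     → -4 -4
OVER    → -4 -4 -4
OVER    → -4 -4 -4 -4
MUL     → -4 -4 16
LT      → -4 1
STORE 2 → -4
PUSH -1 → -4 -1
MOD     → 0
PUSH -3 → 0 -3
MUL     → 0

1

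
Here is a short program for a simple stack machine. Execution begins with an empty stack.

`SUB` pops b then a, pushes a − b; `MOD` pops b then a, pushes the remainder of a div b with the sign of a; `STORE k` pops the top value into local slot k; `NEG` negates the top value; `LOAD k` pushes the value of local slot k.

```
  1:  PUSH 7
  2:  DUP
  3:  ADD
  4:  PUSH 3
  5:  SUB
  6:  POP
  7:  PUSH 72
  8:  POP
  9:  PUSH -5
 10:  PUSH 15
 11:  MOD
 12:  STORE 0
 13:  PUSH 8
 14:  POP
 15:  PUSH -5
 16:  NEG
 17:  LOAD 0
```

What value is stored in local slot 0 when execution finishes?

PUSH 7  -> 7
DUP     -> 7 7
ADD     -> 14
PUSH 3  -> 14 3
SUB     -> 11
POP     -> (empty)
PUSH 72 -> 72
POP     -> (empty)
PUSH -5 -> -5
PUSH 15 -> -5 15
MOD     -> -5
STORE 0 -> (empty)
PUSH 8  -> 8
POP     -> (empty)
PUSH -5 -> -5
NEG     -> 5
LOAD 0  -> 5 -5

-5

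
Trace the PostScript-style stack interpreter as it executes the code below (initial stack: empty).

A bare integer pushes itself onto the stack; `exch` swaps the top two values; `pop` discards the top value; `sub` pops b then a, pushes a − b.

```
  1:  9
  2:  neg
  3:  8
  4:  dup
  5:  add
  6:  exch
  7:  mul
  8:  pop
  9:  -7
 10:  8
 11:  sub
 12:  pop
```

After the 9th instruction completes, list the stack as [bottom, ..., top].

[-7]

9     9
neg   -9
8     -9 8
dup   -9 8 8
add   -9 16
exch  16 -9
mul   -144
pop   (empty)
-7    -7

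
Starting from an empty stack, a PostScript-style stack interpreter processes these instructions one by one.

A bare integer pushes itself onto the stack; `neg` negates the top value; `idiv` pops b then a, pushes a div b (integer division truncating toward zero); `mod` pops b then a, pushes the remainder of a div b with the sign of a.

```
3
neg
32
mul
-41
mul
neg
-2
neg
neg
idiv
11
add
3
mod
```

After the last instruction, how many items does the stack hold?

1

3    → 3
neg  → -3
32   → -3 32
mul  → -96
-41  → -96 -41
mul  → 3936
neg  → -3936
-2   → -3936 -2
neg  → -3936 2
neg  → -3936 -2
idiv → 1968
11   → 1968 11
add  → 1979
3    → 1979 3
mod  → 2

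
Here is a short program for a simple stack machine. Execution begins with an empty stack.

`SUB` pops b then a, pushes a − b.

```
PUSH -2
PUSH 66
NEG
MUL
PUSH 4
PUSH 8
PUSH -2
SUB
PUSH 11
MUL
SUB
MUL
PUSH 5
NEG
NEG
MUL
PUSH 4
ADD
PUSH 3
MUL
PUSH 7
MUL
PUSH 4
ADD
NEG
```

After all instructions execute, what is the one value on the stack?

PUSH -2 -> [-2]
PUSH 66 -> [-2, 66]
NEG     -> [-2, -66]
MUL     -> [132]
PUSH 4  -> [132, 4]
PUSH 8  -> [132, 4, 8]
PUSH -2 -> [132, 4, 8, -2]
SUB     -> [132, 4, 10]
PUSH 11 -> [132, 4, 10, 11]
MUL     -> [132, 4, 110]
SUB     -> [132, -106]
MUL     -> [-13992]
PUSH 5  -> [-13992, 5]
NEG     -> [-13992, -5]
NEG     -> [-13992, 5]
MUL     -> [-69960]
PUSH 4  -> [-69960, 4]
ADD     -> [-69956]
PUSH 3  -> [-69956, 3]
MUL     -> [-209868]
PUSH 7  -> [-209868, 7]
MUL     -> [-1469076]
PUSH 4  -> [-1469076, 4]
ADD     -> [-1469072]
NEG     -> [1469072]

1469072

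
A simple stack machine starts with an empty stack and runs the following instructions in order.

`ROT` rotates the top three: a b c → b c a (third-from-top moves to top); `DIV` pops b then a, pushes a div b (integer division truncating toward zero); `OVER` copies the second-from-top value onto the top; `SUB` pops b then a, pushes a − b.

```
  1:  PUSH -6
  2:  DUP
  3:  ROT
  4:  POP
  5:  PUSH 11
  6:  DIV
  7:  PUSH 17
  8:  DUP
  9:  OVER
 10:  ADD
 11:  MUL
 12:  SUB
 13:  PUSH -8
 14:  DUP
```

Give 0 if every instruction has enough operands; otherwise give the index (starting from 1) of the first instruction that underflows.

3

PUSH -6 : [-6]
DUP     : [-6, -6]
ROT  — needs 3 operands, stack has 2 → underflow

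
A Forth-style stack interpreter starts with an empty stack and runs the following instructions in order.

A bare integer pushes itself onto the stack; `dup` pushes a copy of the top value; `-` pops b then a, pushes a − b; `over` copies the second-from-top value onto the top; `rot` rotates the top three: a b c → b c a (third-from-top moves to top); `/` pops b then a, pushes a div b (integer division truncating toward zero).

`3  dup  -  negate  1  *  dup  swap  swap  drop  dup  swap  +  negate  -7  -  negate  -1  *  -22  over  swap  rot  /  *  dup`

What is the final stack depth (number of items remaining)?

3      : [3]
dup    : [3, 3]
-      : [0]
negate : [0]
1      : [0, 1]
*      : [0]
dup    : [0, 0]
swap   : [0, 0]
swap   : [0, 0]
drop   : [0]
dup    : [0, 0]
swap   : [0, 0]
+      : [0]
negate : [0]
-7     : [0, -7]
-      : [7]
negate : [-7]
-1     : [-7, -1]
*      : [7]
-22    : [7, -22]
over   : [7, -22, 7]
swap   : [7, 7, -22]
rot    : [7, -22, 7]
/      : [7, -3]
*      : [-21]
dup    : [-21, -21]

2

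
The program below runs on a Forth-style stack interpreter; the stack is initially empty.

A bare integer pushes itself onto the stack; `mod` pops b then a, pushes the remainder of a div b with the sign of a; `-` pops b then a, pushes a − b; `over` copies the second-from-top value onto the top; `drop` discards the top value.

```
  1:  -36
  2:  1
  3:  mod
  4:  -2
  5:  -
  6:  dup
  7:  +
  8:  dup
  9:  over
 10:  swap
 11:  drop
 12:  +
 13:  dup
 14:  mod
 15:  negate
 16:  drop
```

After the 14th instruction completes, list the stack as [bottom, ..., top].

-36   -36
1     -36 1
mod   0
-2    0 -2
-     2
dup   2 2
+     4
dup   4 4
over  4 4 4
swap  4 4 4
drop  4 4
+     8
dup   8 8
mod   0

[0]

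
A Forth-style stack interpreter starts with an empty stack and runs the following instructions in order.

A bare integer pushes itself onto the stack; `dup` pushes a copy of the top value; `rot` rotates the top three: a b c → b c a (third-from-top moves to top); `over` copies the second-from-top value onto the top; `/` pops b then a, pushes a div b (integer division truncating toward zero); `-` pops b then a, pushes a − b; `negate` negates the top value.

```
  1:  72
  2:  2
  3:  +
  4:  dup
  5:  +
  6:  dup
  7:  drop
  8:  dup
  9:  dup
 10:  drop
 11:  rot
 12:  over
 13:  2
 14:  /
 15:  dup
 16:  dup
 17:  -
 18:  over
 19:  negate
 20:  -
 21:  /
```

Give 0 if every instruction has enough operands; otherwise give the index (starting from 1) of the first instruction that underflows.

11

72   : 72
2    : 72 2
+    : 74
dup  : 74 74
+    : 148
dup  : 148 148
drop : 148
dup  : 148 148
dup  : 148 148 148
drop : 148 148
rot  — needs 3 operands, stack has 2 → underflow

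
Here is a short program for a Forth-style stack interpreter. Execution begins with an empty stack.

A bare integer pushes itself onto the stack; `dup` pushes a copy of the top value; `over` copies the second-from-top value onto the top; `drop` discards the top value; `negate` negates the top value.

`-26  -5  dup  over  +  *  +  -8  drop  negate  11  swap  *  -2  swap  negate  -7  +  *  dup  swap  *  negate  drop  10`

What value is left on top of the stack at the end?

10

-26    -> -26
-5     -> -26 -5
dup    -> -26 -5 -5
over   -> -26 -5 -5 -5
+      -> -26 -5 -10
*      -> -26 50
+      -> 24
-8     -> 24 -8
drop   -> 24
negate -> -24
11     -> -24 11
swap   -> 11 -24
*      -> -264
-2     -> -264 -2
swap   -> -2 -264
negate -> -2 264
-7     -> -2 264 -7
+      -> -2 257
*      -> -514
dup    -> -514 -514
swap   -> -514 -514
*      -> 264196
negate -> -264196
drop   -> (empty)
10     -> 10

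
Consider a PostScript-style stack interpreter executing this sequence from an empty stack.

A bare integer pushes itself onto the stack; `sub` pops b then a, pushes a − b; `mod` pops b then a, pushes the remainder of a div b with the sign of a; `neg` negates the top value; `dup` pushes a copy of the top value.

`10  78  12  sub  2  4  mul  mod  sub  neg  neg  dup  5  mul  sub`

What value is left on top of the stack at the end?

10  -> 10
78  -> 10 78
12  -> 10 78 12
sub -> 10 66
2   -> 10 66 2
4   -> 10 66 2 4
mul -> 10 66 8
mod -> 10 2
sub -> 8
neg -> -8
neg -> 8
dup -> 8 8
5   -> 8 8 5
mul -> 8 40
sub -> -32

-32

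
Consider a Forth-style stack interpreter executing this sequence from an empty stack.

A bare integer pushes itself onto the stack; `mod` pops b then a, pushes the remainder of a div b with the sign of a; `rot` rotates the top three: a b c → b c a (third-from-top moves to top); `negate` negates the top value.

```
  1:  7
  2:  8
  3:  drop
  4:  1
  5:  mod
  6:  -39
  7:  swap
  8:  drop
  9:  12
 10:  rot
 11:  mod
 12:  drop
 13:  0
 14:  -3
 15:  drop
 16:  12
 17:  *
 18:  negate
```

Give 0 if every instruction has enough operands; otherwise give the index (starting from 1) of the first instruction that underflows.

10

7    : 7
8    : 7 8
drop : 7
1    : 7 1
mod  : 0
-39  : 0 -39
swap : -39 0
drop : -39
12   : -39 12
rot  — needs 3 operands, stack has 2 → underflow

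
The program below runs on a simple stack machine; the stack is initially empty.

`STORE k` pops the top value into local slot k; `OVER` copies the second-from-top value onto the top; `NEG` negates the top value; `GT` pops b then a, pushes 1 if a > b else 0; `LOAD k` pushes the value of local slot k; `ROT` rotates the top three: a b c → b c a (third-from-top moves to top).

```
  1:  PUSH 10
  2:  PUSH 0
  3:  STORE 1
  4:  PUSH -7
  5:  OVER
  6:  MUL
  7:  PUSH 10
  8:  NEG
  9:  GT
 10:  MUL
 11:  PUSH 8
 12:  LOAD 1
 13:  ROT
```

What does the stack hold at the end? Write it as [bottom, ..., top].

[8, 0, 0]

PUSH 10 → [10]
PUSH 0  → [10, 0]
STORE 1 → [10]
PUSH -7 → [10, -7]
OVER    → [10, -7, 10]
MUL     → [10, -70]
PUSH 10 → [10, -70, 10]
NEG     → [10, -70, -10]
GT      → [10, 0]
MUL     → [0]
PUSH 8  → [0, 8]
LOAD 1  → [0, 8, 0]
ROT     → [8, 0, 0]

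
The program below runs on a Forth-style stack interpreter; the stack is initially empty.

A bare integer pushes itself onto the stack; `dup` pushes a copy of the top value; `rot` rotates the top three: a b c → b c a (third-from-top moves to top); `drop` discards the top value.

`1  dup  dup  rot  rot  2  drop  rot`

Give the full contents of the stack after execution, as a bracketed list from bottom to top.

1    -> [1]
dup  -> [1, 1]
dup  -> [1, 1, 1]
rot  -> [1, 1, 1]
rot  -> [1, 1, 1]
2    -> [1, 1, 1, 2]
drop -> [1, 1, 1]
rot  -> [1, 1, 1]

[1, 1, 1]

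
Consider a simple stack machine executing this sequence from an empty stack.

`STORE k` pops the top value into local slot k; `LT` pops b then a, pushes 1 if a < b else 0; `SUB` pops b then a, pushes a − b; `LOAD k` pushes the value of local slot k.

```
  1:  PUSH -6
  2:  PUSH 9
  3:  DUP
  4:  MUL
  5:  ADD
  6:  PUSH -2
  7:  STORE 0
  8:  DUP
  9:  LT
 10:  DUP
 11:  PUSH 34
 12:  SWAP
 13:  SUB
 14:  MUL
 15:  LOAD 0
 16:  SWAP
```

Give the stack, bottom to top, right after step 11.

PUSH -6 → -6
PUSH 9  → -6 9
DUP     → -6 9 9
MUL     → -6 81
ADD     → 75
PUSH -2 → 75 -2
STORE 0 → 75
DUP     → 75 75
LT      → 0
DUP     → 0 0
PUSH 34 → 0 0 34

[0, 0, 34]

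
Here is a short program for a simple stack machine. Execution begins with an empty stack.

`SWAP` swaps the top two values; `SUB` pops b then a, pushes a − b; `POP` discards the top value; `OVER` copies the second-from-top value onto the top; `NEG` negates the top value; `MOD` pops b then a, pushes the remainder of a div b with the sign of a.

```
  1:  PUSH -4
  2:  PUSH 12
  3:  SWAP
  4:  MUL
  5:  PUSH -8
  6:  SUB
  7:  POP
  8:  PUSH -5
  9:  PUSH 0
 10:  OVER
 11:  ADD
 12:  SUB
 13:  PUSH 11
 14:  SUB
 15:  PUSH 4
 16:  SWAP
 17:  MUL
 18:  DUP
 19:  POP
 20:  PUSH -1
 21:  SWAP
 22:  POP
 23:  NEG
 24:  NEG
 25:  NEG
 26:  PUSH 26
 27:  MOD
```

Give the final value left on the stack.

PUSH -4 -> [-4]
PUSH 12 -> [-4, 12]
SWAP    -> [12, -4]
MUL     -> [-48]
PUSH -8 -> [-48, -8]
SUB     -> [-40]
POP     -> []
PUSH -5 -> [-5]
PUSH 0  -> [-5, 0]
OVER    -> [-5, 0, -5]
ADD     -> [-5, -5]
SUB     -> [0]
PUSH 11 -> [0, 11]
SUB     -> [-11]
PUSH 4  -> [-11, 4]
SWAP    -> [4, -11]
MUL     -> [-44]
DUP     -> [-44, -44]
POP     -> [-44]
PUSH -1 -> [-44, -1]
SWAP    -> [-1, -44]
POP     -> [-1]
NEG     -> [1]
NEG     -> [-1]
NEG     -> [1]
PUSH 26 -> [1, 26]
MOD     -> [1]

1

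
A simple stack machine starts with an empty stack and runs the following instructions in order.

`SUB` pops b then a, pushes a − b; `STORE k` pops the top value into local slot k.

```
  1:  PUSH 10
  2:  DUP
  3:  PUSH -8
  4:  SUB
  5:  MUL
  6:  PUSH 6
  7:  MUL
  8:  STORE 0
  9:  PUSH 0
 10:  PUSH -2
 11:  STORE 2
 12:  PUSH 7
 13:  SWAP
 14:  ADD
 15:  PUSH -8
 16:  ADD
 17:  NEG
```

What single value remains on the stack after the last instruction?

PUSH 10 : [10]
DUP     : [10, 10]
PUSH -8 : [10, 10, -8]
SUB     : [10, 18]
MUL     : [180]
PUSH 6  : [180, 6]
MUL     : [1080]
STORE 0 : []
PUSH 0  : [0]
PUSH -2 : [0, -2]
STORE 2 : [0]
PUSH 7  : [0, 7]
SWAP    : [7, 0]
ADD     : [7]
PUSH -8 : [7, -8]
ADD     : [-1]
NEG     : [1]

1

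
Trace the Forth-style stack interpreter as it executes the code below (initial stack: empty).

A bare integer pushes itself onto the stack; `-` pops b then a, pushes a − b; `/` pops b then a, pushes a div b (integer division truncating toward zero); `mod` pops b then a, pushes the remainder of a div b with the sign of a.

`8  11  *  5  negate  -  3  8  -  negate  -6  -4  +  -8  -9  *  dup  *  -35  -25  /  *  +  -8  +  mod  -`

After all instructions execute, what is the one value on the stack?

88

8      : 8
11     : 8 11
*      : 88
5      : 88 5
negate : 88 -5
-      : 93
3      : 93 3
8      : 93 3 8
-      : 93 -5
negate : 93 5
-6     : 93 5 -6
-4     : 93 5 -6 -4
+      : 93 5 -10
-8     : 93 5 -10 -8
-9     : 93 5 -10 -8 -9
*      : 93 5 -10 72
dup    : 93 5 -10 72 72
*      : 93 5 -10 5184
-35    : 93 5 -10 5184 -35
-25    : 93 5 -10 5184 -35 -25
/      : 93 5 -10 5184 1
*      : 93 5 -10 5184
+      : 93 5 5174
-8     : 93 5 5174 -8
+      : 93 5 5166
mod    : 93 5
-      : 88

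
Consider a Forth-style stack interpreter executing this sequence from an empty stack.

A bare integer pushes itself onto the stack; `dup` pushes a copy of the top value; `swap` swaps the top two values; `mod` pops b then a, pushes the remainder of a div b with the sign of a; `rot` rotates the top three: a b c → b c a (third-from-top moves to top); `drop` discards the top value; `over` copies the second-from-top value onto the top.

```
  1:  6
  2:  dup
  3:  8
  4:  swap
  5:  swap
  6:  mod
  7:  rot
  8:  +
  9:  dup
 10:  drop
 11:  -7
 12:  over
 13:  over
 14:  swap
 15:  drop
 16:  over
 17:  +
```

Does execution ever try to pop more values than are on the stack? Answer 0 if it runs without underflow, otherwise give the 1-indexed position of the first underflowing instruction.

6    : 6
dup  : 6 6
8    : 6 6 8
swap : 6 8 6
swap : 6 6 8
mod  : 6 6
rot  — needs 3 operands, stack has 2 → underflow

7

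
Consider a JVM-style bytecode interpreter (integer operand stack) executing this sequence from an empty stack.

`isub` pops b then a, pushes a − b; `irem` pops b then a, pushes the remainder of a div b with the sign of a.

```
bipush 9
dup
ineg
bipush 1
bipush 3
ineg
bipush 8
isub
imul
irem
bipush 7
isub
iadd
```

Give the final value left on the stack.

bipush 9 : 9
dup      : 9 9
ineg     : 9 -9
bipush 1 : 9 -9 1
bipush 3 : 9 -9 1 3
ineg     : 9 -9 1 -3
bipush 8 : 9 -9 1 -3 8
isub     : 9 -9 1 -11
imul     : 9 -9 -11
irem     : 9 -9
bipush 7 : 9 -9 7
isub     : 9 -16
iadd     : -7

-7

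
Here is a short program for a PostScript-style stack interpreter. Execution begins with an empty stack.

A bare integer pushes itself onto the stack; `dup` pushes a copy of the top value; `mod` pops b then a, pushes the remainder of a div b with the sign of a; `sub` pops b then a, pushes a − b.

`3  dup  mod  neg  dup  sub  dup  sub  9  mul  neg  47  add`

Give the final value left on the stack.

47

3    3
dup  3 3
mod  0
neg  0
dup  0 0
sub  0
dup  0 0
sub  0
9    0 9
mul  0
neg  0
47   0 47
add  47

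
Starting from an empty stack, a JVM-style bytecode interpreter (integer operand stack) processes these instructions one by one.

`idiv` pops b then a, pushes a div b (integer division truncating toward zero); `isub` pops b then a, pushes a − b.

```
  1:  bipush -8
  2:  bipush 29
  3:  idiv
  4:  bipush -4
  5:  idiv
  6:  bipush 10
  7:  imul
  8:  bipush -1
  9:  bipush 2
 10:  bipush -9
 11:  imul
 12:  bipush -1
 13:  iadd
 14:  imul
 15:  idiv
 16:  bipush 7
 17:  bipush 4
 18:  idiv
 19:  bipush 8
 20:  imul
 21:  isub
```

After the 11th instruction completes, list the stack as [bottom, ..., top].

[0, -1, -18]

bipush -8 -> -8
bipush 29 -> -8 29
idiv      -> 0
bipush -4 -> 0 -4
idiv      -> 0
bipush 10 -> 0 10
imul      -> 0
bipush -1 -> 0 -1
bipush 2  -> 0 -1 2
bipush -9 -> 0 -1 2 -9
imul      -> 0 -1 -18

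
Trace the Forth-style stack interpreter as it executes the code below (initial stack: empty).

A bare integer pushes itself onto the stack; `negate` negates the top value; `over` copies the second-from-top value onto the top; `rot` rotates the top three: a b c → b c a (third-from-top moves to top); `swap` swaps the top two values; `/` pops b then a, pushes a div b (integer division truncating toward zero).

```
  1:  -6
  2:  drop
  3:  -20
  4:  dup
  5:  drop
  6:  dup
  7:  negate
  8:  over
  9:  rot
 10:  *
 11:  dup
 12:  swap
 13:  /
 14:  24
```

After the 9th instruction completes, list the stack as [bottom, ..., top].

-6     → [-6]
drop   → []
-20    → [-20]
dup    → [-20, -20]
drop   → [-20]
dup    → [-20, -20]
negate → [-20, 20]
over   → [-20, 20, -20]
rot    → [20, -20, -20]

[20, -20, -20]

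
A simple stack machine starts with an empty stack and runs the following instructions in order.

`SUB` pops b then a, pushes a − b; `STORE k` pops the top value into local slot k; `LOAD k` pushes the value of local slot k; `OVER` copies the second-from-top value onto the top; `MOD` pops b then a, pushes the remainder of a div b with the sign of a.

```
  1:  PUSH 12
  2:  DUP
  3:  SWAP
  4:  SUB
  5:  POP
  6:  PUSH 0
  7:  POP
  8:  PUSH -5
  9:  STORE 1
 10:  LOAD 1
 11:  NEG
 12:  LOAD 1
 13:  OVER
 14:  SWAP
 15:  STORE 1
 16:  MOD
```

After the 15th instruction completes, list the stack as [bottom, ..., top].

PUSH 12 : [12]
DUP     : [12, 12]
SWAP    : [12, 12]
SUB     : [0]
POP     : []
PUSH 0  : [0]
POP     : []
PUSH -5 : [-5]
STORE 1 : []
LOAD 1  : [-5]
NEG     : [5]
LOAD 1  : [5, -5]
OVER    : [5, -5, 5]
SWAP    : [5, 5, -5]
STORE 1 : [5, 5]

[5, 5]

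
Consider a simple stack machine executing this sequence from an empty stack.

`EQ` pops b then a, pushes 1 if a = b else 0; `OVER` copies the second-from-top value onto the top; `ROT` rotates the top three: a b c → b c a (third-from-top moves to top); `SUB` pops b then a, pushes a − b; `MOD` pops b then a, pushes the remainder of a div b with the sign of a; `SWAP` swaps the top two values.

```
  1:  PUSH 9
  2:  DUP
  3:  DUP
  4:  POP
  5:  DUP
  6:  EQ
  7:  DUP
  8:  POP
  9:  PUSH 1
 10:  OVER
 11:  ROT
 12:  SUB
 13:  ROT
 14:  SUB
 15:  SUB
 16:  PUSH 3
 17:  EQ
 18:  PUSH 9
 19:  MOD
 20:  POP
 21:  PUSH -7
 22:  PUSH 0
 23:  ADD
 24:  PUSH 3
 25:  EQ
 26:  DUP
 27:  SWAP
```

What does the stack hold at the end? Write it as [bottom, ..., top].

[0, 0]

PUSH 9   [9]
DUP      [9, 9]
DUP      [9, 9, 9]
POP      [9, 9]
DUP      [9, 9, 9]
EQ       [9, 1]
DUP      [9, 1, 1]
POP      [9, 1]
PUSH 1   [9, 1, 1]
OVER     [9, 1, 1, 1]
ROT      [9, 1, 1, 1]
SUB      [9, 1, 0]
ROT      [1, 0, 9]
SUB      [1, -9]
SUB      [10]
PUSH 3   [10, 3]
EQ       [0]
PUSH 9   [0, 9]
MOD      [0]
POP      []
PUSH -7  [-7]
PUSH 0   [-7, 0]
ADD      [-7]
PUSH 3   [-7, 3]
EQ       [0]
DUP      [0, 0]
SWAP     [0, 0]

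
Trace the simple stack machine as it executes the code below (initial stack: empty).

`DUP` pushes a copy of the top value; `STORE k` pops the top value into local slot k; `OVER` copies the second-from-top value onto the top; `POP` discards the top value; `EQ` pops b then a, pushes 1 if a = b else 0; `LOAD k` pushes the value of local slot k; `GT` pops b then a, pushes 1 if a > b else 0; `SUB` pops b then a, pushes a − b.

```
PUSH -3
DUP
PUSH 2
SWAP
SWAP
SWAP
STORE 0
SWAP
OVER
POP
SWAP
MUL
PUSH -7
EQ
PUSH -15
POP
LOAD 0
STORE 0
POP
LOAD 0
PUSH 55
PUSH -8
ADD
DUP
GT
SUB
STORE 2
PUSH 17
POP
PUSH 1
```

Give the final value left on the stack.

1

PUSH -3   [-3]
DUP       [-3, -3]
PUSH 2    [-3, -3, 2]
SWAP      [-3, 2, -3]
SWAP      [-3, -3, 2]
SWAP      [-3, 2, -3]
STORE 0   [-3, 2]
SWAP      [2, -3]
OVER      [2, -3, 2]
POP       [2, -3]
SWAP      [-3, 2]
MUL       [-6]
PUSH -7   [-6, -7]
EQ        [0]
PUSH -15  [0, -15]
POP       [0]
LOAD 0    [0, -3]
STORE 0   [0]
POP       []
LOAD 0    [-3]
PUSH 55   [-3, 55]
PUSH -8   [-3, 55, -8]
ADD       [-3, 47]
DUP       [-3, 47, 47]
GT        [-3, 0]
SUB       [-3]
STORE 2   []
PUSH 17   [17]
POP       []
PUSH 1    [1]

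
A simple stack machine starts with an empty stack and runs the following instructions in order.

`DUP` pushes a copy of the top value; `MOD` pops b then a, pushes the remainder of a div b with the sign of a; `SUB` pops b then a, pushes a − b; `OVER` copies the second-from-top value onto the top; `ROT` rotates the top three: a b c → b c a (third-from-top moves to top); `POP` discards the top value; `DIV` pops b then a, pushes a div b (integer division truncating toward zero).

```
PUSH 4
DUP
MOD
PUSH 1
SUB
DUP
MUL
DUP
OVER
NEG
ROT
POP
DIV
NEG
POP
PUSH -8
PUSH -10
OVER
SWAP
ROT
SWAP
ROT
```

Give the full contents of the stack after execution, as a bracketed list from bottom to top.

[-8, -10, -8]

PUSH 4   : [4]
DUP      : [4, 4]
MOD      : [0]
PUSH 1   : [0, 1]
SUB      : [-1]
DUP      : [-1, -1]
MUL      : [1]
DUP      : [1, 1]
OVER     : [1, 1, 1]
NEG      : [1, 1, -1]
ROT      : [1, -1, 1]
POP      : [1, -1]
DIV      : [-1]
NEG      : [1]
POP      : []
PUSH -8  : [-8]
PUSH -10 : [-8, -10]
OVER     : [-8, -10, -8]
SWAP     : [-8, -8, -10]
ROT      : [-8, -10, -8]
SWAP     : [-8, -8, -10]
ROT      : [-8, -10, -8]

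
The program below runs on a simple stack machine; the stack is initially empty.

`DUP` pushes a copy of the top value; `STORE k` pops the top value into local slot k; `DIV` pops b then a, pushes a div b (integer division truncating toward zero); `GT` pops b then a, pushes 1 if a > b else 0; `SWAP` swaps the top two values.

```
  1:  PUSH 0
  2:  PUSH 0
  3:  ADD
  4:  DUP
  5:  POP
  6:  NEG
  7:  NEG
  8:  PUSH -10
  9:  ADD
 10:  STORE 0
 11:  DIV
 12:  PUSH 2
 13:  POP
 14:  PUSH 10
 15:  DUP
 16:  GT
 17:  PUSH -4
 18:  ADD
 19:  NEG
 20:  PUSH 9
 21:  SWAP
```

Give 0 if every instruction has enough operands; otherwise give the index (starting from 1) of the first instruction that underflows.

PUSH 0   → [0]
PUSH 0   → [0, 0]
ADD      → [0]
DUP      → [0, 0]
POP      → [0]
NEG      → [0]
NEG      → [0]
PUSH -10 → [0, -10]
ADD      → [-10]
STORE 0  → []
DIV  — needs 2 operands, stack has 0 → underflow

11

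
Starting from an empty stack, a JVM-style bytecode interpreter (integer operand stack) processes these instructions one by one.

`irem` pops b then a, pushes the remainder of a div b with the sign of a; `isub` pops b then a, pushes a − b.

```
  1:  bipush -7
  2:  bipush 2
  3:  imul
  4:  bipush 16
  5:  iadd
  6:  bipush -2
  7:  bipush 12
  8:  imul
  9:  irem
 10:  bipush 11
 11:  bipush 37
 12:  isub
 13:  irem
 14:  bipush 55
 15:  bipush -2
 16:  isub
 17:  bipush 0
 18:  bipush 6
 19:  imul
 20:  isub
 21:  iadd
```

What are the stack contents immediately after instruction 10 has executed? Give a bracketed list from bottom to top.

bipush -7 : -7
bipush 2  : -7 2
imul      : -14
bipush 16 : -14 16
iadd      : 2
bipush -2 : 2 -2
bipush 12 : 2 -2 12
imul      : 2 -24
irem      : 2
bipush 11 : 2 11

[2, 11]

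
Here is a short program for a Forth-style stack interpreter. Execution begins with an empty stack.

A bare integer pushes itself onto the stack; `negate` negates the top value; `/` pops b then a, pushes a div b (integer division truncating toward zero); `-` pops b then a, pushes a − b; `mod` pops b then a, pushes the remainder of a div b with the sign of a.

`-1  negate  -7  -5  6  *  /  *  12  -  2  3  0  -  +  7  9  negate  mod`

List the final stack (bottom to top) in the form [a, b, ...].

[-12, 5, 7]

-1     : [-1]
negate : [1]
-7     : [1, -7]
-5     : [1, -7, -5]
6      : [1, -7, -5, 6]
*      : [1, -7, -30]
/      : [1, 0]
*      : [0]
12     : [0, 12]
-      : [-12]
2      : [-12, 2]
3      : [-12, 2, 3]
0      : [-12, 2, 3, 0]
-      : [-12, 2, 3]
+      : [-12, 5]
7      : [-12, 5, 7]
9      : [-12, 5, 7, 9]
negate : [-12, 5, 7, -9]
mod    : [-12, 5, 7]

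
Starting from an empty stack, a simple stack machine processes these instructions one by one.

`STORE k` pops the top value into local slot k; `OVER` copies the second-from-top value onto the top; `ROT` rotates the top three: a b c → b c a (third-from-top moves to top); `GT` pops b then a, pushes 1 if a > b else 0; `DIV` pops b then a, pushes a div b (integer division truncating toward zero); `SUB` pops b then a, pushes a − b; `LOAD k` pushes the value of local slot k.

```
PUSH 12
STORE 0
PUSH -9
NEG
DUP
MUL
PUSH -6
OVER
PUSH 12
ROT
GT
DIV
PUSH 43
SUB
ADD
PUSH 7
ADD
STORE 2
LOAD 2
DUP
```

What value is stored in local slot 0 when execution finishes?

PUSH 12  12
STORE 0  (empty)
PUSH -9  -9
NEG      9
DUP      9 9
MUL      81
PUSH -6  81 -6
OVER     81 -6 81
PUSH 12  81 -6 81 12
ROT      81 81 12 -6
GT       81 81 1
DIV      81 81
PUSH 43  81 81 43
SUB      81 38
ADD      119
PUSH 7   119 7
ADD      126
STORE 2  (empty)
LOAD 2   126
DUP      126 126

12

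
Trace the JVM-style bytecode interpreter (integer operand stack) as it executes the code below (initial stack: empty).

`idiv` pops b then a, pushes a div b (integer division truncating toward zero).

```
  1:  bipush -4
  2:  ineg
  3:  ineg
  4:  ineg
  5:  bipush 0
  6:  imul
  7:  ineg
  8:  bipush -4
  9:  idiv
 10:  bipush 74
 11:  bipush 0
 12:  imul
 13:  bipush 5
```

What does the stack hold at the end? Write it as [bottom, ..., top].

[0, 0, 5]

bipush -4 : [-4]
ineg      : [4]
ineg      : [-4]
ineg      : [4]
bipush 0  : [4, 0]
imul      : [0]
ineg      : [0]
bipush -4 : [0, -4]
idiv      : [0]
bipush 74 : [0, 74]
bipush 0  : [0, 74, 0]
imul      : [0, 0]
bipush 5  : [0, 0, 5]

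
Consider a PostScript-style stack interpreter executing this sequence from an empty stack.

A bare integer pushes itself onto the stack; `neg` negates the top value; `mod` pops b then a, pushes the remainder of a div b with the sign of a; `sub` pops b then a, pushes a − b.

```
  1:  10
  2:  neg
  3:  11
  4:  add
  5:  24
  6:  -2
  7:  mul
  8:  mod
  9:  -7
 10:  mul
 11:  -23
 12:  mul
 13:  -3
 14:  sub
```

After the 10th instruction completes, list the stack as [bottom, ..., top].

10   [10]
neg  [-10]
11   [-10, 11]
add  [1]
24   [1, 24]
-2   [1, 24, -2]
mul  [1, -48]
mod  [1]
-7   [1, -7]
mul  [-7]

[-7]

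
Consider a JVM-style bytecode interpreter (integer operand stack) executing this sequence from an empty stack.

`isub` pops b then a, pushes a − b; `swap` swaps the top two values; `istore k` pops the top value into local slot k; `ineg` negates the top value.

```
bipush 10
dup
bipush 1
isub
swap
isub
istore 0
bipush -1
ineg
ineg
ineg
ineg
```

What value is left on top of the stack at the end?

bipush 10  10
dup        10 10
bipush 1   10 10 1
isub       10 9
swap       9 10
isub       -1
istore 0   (empty)
bipush -1  -1
ineg       1
ineg       -1
ineg       1
ineg       -1

-1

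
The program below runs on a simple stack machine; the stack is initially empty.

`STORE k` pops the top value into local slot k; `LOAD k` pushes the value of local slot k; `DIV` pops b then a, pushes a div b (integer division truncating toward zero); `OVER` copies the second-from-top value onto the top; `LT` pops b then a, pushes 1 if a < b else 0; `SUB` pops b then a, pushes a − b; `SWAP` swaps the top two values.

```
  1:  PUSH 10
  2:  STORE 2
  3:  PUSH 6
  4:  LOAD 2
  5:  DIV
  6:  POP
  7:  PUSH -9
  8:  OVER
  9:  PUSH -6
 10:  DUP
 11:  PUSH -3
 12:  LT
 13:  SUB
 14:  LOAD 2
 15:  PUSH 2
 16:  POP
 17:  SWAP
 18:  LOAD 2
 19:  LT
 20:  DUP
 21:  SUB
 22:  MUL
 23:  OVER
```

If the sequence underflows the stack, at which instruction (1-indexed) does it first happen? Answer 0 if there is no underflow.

8

PUSH 10 -> 10
STORE 2 -> (empty)
PUSH 6  -> 6
LOAD 2  -> 6 10
DIV     -> 0
POP     -> (empty)
PUSH -9 -> -9
OVER  — needs 2 operands, stack has 1 → underflow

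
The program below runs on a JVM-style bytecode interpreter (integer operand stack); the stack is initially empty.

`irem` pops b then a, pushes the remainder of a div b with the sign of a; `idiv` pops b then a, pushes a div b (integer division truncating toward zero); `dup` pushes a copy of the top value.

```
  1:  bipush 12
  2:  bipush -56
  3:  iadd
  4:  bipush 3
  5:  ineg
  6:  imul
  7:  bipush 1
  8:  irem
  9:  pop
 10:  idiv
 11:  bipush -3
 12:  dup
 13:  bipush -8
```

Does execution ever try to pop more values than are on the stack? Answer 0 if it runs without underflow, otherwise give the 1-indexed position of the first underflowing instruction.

10

bipush 12  -> 12
bipush -56 -> 12 -56
iadd       -> -44
bipush 3   -> -44 3
ineg       -> -44 -3
imul       -> 132
bipush 1   -> 132 1
irem       -> 0
pop        -> (empty)
idiv  — needs 2 operands, stack has 0 → underflow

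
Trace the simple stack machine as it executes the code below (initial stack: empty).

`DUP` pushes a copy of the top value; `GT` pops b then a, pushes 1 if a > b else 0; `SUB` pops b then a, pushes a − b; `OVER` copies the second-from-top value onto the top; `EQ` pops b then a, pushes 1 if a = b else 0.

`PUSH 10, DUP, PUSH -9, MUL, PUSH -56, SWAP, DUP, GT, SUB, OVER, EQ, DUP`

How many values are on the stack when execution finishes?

3

PUSH 10  : [10]
DUP      : [10, 10]
PUSH -9  : [10, 10, -9]
MUL      : [10, -90]
PUSH -56 : [10, -90, -56]
SWAP     : [10, -56, -90]
DUP      : [10, -56, -90, -90]
GT       : [10, -56, 0]
SUB      : [10, -56]
OVER     : [10, -56, 10]
EQ       : [10, 0]
DUP      : [10, 0, 0]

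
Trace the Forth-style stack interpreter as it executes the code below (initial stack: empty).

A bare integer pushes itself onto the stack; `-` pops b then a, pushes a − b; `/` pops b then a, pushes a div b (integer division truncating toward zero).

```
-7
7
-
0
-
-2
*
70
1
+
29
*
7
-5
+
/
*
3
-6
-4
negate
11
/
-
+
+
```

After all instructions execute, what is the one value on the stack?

-7      [-7]
7       [-7, 7]
-       [-14]
0       [-14, 0]
-       [-14]
-2      [-14, -2]
*       [28]
70      [28, 70]
1       [28, 70, 1]
+       [28, 71]
29      [28, 71, 29]
*       [28, 2059]
7       [28, 2059, 7]
-5      [28, 2059, 7, -5]
+       [28, 2059, 2]
/       [28, 1029]
*       [28812]
3       [28812, 3]
-6      [28812, 3, -6]
-4      [28812, 3, -6, -4]
negate  [28812, 3, -6, 4]
11      [28812, 3, -6, 4, 11]
/       [28812, 3, -6, 0]
-       [28812, 3, -6]
+       [28812, -3]
+       [28809]

28809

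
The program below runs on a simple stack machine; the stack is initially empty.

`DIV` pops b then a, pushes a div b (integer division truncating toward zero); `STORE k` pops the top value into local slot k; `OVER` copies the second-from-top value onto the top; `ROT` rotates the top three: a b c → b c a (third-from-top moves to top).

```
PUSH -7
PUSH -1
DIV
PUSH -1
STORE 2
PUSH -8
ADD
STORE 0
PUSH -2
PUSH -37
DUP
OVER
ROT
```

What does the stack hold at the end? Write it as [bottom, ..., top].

[-2, -37, -37, -37]

PUSH -7  : [-7]
PUSH -1  : [-7, -1]
DIV      : [7]
PUSH -1  : [7, -1]
STORE 2  : [7]
PUSH -8  : [7, -8]
ADD      : [-1]
STORE 0  : []
PUSH -2  : [-2]
PUSH -37 : [-2, -37]
DUP      : [-2, -37, -37]
OVER     : [-2, -37, -37, -37]
ROT      : [-2, -37, -37, -37]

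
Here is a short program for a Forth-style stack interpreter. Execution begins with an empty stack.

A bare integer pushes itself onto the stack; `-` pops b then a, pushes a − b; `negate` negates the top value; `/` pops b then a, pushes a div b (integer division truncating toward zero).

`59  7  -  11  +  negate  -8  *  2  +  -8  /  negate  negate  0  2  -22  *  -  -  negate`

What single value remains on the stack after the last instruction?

107

59     : 59
7      : 59 7
-      : 52
11     : 52 11
+      : 63
negate : -63
-8     : -63 -8
*      : 504
2      : 504 2
+      : 506
-8     : 506 -8
/      : -63
negate : 63
negate : -63
0      : -63 0
2      : -63 0 2
-22    : -63 0 2 -22
*      : -63 0 -44
-      : -63 44
-      : -107
negate : 107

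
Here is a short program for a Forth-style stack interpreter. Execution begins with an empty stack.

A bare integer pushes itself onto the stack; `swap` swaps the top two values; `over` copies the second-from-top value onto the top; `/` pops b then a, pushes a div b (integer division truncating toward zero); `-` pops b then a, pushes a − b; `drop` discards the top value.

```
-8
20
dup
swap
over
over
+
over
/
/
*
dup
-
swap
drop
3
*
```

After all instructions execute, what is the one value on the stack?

-8   → [-8]
20   → [-8, 20]
dup  → [-8, 20, 20]
swap → [-8, 20, 20]
over → [-8, 20, 20, 20]
over → [-8, 20, 20, 20, 20]
+    → [-8, 20, 20, 40]
over → [-8, 20, 20, 40, 20]
/    → [-8, 20, 20, 2]
/    → [-8, 20, 10]
*    → [-8, 200]
dup  → [-8, 200, 200]
-    → [-8, 0]
swap → [0, -8]
drop → [0]
3    → [0, 3]
*    → [0]

0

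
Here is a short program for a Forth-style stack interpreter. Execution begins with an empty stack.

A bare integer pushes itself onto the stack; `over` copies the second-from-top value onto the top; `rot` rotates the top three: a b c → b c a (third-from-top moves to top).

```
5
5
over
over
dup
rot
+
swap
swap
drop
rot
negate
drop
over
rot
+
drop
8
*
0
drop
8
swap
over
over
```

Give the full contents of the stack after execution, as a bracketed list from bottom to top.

[8, 40, 8, 40]

5      : [5]
5      : [5, 5]
over   : [5, 5, 5]
over   : [5, 5, 5, 5]
dup    : [5, 5, 5, 5, 5]
rot    : [5, 5, 5, 5, 5]
+      : [5, 5, 5, 10]
swap   : [5, 5, 10, 5]
swap   : [5, 5, 5, 10]
drop   : [5, 5, 5]
rot    : [5, 5, 5]
negate : [5, 5, -5]
drop   : [5, 5]
over   : [5, 5, 5]
rot    : [5, 5, 5]
+      : [5, 10]
drop   : [5]
8      : [5, 8]
*      : [40]
0      : [40, 0]
drop   : [40]
8      : [40, 8]
swap   : [8, 40]
over   : [8, 40, 8]
over   : [8, 40, 8, 40]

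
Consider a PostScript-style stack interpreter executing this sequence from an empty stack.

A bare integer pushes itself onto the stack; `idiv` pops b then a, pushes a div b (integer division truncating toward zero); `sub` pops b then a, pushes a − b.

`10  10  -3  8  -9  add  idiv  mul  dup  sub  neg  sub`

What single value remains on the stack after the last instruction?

10   -> [10]
10   -> [10, 10]
-3   -> [10, 10, -3]
8    -> [10, 10, -3, 8]
-9   -> [10, 10, -3, 8, -9]
add  -> [10, 10, -3, -1]
idiv -> [10, 10, 3]
mul  -> [10, 30]
dup  -> [10, 30, 30]
sub  -> [10, 0]
neg  -> [10, 0]
sub  -> [10]

10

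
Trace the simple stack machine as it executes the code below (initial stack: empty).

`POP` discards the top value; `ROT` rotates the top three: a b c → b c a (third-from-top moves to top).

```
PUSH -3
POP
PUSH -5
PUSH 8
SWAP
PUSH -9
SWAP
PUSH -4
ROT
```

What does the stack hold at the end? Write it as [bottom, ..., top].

[8, -5, -4, -9]

PUSH -3 : [-3]
POP     : []
PUSH -5 : [-5]
PUSH 8  : [-5, 8]
SWAP    : [8, -5]
PUSH -9 : [8, -5, -9]
SWAP    : [8, -9, -5]
PUSH -4 : [8, -9, -5, -4]
ROT     : [8, -5, -4, -9]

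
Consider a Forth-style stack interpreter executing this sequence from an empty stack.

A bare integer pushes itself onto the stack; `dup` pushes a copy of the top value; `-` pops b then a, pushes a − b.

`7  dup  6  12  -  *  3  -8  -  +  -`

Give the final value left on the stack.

7   : [7]
dup : [7, 7]
6   : [7, 7, 6]
12  : [7, 7, 6, 12]
-   : [7, 7, -6]
*   : [7, -42]
3   : [7, -42, 3]
-8  : [7, -42, 3, -8]
-   : [7, -42, 11]
+   : [7, -31]
-   : [38]

38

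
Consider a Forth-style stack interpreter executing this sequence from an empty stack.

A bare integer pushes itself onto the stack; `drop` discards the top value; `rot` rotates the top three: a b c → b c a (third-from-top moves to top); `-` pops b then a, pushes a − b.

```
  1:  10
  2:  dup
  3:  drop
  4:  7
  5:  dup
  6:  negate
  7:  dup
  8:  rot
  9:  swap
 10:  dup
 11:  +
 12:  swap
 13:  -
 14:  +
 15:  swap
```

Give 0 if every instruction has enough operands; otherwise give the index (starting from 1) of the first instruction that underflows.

0

10     -> [10]
dup    -> [10, 10]
drop   -> [10]
7      -> [10, 7]
dup    -> [10, 7, 7]
negate -> [10, 7, -7]
dup    -> [10, 7, -7, -7]
rot    -> [10, -7, -7, 7]
swap   -> [10, -7, 7, -7]
dup    -> [10, -7, 7, -7, -7]
+      -> [10, -7, 7, -14]
swap   -> [10, -7, -14, 7]
-      -> [10, -7, -21]
+      -> [10, -28]
swap   -> [-28, 10]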